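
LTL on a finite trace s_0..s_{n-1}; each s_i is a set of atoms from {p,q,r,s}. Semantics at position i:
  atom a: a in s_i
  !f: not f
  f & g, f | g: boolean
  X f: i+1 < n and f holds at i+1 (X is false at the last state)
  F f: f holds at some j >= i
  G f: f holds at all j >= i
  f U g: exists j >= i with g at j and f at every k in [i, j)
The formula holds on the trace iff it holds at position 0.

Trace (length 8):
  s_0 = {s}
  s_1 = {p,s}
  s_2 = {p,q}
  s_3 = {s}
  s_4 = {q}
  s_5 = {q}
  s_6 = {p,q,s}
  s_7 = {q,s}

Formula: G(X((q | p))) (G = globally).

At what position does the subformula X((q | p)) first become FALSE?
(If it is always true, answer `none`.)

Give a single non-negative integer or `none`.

Answer: 2

Derivation:
s_0={s}: X((q | p))=True (q | p)=False q=False p=False
s_1={p,s}: X((q | p))=True (q | p)=True q=False p=True
s_2={p,q}: X((q | p))=False (q | p)=True q=True p=True
s_3={s}: X((q | p))=True (q | p)=False q=False p=False
s_4={q}: X((q | p))=True (q | p)=True q=True p=False
s_5={q}: X((q | p))=True (q | p)=True q=True p=False
s_6={p,q,s}: X((q | p))=True (q | p)=True q=True p=True
s_7={q,s}: X((q | p))=False (q | p)=True q=True p=False
G(X((q | p))) holds globally = False
First violation at position 2.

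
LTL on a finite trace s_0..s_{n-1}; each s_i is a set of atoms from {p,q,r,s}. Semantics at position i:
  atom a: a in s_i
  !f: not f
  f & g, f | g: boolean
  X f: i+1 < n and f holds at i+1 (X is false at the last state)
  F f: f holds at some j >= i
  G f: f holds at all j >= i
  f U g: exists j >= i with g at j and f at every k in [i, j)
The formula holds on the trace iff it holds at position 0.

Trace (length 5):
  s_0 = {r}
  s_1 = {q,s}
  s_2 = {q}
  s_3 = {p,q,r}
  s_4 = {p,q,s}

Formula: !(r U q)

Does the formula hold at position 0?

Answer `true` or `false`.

Answer: false

Derivation:
s_0={r}: !(r U q)=False (r U q)=True r=True q=False
s_1={q,s}: !(r U q)=False (r U q)=True r=False q=True
s_2={q}: !(r U q)=False (r U q)=True r=False q=True
s_3={p,q,r}: !(r U q)=False (r U q)=True r=True q=True
s_4={p,q,s}: !(r U q)=False (r U q)=True r=False q=True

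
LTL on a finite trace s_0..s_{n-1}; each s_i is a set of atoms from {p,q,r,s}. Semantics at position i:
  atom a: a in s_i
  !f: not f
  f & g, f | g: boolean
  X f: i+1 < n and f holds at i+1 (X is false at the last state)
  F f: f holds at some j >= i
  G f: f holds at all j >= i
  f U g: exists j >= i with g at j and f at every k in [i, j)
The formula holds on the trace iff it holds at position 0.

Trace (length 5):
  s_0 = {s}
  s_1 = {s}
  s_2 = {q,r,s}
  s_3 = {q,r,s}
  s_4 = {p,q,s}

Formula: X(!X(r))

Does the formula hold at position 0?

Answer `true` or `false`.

Answer: false

Derivation:
s_0={s}: X(!X(r))=False !X(r)=True X(r)=False r=False
s_1={s}: X(!X(r))=False !X(r)=False X(r)=True r=False
s_2={q,r,s}: X(!X(r))=True !X(r)=False X(r)=True r=True
s_3={q,r,s}: X(!X(r))=True !X(r)=True X(r)=False r=True
s_4={p,q,s}: X(!X(r))=False !X(r)=True X(r)=False r=False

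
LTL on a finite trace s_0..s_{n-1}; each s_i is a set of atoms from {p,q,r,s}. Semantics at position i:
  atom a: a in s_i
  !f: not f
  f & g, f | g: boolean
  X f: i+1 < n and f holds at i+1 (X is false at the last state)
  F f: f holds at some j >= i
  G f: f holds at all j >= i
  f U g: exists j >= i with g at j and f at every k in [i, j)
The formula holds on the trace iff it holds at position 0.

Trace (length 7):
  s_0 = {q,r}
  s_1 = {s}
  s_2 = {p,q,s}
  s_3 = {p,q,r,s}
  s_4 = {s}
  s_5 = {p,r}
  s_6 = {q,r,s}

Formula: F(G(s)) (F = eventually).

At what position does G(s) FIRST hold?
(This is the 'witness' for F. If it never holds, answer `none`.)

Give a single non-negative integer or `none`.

s_0={q,r}: G(s)=False s=False
s_1={s}: G(s)=False s=True
s_2={p,q,s}: G(s)=False s=True
s_3={p,q,r,s}: G(s)=False s=True
s_4={s}: G(s)=False s=True
s_5={p,r}: G(s)=False s=False
s_6={q,r,s}: G(s)=True s=True
F(G(s)) holds; first witness at position 6.

Answer: 6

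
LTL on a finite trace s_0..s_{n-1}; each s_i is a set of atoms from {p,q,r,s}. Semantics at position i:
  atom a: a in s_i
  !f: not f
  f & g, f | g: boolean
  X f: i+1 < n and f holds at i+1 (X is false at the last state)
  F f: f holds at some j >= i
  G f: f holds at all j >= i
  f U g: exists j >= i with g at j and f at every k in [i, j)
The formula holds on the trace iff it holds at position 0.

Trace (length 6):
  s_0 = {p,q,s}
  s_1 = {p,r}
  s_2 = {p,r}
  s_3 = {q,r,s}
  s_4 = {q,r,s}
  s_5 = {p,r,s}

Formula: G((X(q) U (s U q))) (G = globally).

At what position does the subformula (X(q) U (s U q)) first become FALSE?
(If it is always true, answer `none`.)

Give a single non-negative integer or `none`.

Answer: 1

Derivation:
s_0={p,q,s}: (X(q) U (s U q))=True X(q)=False q=True (s U q)=True s=True
s_1={p,r}: (X(q) U (s U q))=False X(q)=False q=False (s U q)=False s=False
s_2={p,r}: (X(q) U (s U q))=True X(q)=True q=False (s U q)=False s=False
s_3={q,r,s}: (X(q) U (s U q))=True X(q)=True q=True (s U q)=True s=True
s_4={q,r,s}: (X(q) U (s U q))=True X(q)=False q=True (s U q)=True s=True
s_5={p,r,s}: (X(q) U (s U q))=False X(q)=False q=False (s U q)=False s=True
G((X(q) U (s U q))) holds globally = False
First violation at position 1.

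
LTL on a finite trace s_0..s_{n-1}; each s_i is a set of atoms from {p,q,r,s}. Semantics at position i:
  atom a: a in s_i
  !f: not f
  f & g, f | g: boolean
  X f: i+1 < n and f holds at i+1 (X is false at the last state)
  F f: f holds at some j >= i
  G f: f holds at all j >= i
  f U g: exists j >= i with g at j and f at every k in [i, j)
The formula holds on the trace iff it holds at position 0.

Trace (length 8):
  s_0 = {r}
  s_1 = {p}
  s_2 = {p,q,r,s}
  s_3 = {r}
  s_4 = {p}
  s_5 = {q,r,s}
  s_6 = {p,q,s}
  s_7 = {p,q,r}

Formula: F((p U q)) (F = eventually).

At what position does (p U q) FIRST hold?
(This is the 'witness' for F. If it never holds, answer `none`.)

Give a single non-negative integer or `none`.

Answer: 1

Derivation:
s_0={r}: (p U q)=False p=False q=False
s_1={p}: (p U q)=True p=True q=False
s_2={p,q,r,s}: (p U q)=True p=True q=True
s_3={r}: (p U q)=False p=False q=False
s_4={p}: (p U q)=True p=True q=False
s_5={q,r,s}: (p U q)=True p=False q=True
s_6={p,q,s}: (p U q)=True p=True q=True
s_7={p,q,r}: (p U q)=True p=True q=True
F((p U q)) holds; first witness at position 1.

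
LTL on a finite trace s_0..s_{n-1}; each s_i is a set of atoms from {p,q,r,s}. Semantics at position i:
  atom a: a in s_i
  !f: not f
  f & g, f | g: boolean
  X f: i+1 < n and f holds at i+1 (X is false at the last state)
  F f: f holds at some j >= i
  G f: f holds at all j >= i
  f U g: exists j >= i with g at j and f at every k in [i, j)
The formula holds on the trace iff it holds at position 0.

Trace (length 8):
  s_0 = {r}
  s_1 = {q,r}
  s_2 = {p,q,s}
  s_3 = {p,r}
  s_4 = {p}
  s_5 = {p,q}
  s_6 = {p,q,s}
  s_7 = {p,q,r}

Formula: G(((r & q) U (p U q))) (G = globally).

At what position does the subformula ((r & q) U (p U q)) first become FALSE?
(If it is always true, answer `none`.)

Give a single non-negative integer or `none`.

s_0={r}: ((r & q) U (p U q))=False (r & q)=False r=True q=False (p U q)=False p=False
s_1={q,r}: ((r & q) U (p U q))=True (r & q)=True r=True q=True (p U q)=True p=False
s_2={p,q,s}: ((r & q) U (p U q))=True (r & q)=False r=False q=True (p U q)=True p=True
s_3={p,r}: ((r & q) U (p U q))=True (r & q)=False r=True q=False (p U q)=True p=True
s_4={p}: ((r & q) U (p U q))=True (r & q)=False r=False q=False (p U q)=True p=True
s_5={p,q}: ((r & q) U (p U q))=True (r & q)=False r=False q=True (p U q)=True p=True
s_6={p,q,s}: ((r & q) U (p U q))=True (r & q)=False r=False q=True (p U q)=True p=True
s_7={p,q,r}: ((r & q) U (p U q))=True (r & q)=True r=True q=True (p U q)=True p=True
G(((r & q) U (p U q))) holds globally = False
First violation at position 0.

Answer: 0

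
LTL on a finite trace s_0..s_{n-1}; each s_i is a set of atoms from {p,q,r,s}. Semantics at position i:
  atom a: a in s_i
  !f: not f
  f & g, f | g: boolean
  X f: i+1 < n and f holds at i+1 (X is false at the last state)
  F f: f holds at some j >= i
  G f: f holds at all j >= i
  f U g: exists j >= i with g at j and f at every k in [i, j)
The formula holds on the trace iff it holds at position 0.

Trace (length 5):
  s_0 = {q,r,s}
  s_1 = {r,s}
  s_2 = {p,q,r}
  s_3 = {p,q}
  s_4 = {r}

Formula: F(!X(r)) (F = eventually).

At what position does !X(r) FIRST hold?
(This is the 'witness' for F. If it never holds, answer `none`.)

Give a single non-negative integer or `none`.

s_0={q,r,s}: !X(r)=False X(r)=True r=True
s_1={r,s}: !X(r)=False X(r)=True r=True
s_2={p,q,r}: !X(r)=True X(r)=False r=True
s_3={p,q}: !X(r)=False X(r)=True r=False
s_4={r}: !X(r)=True X(r)=False r=True
F(!X(r)) holds; first witness at position 2.

Answer: 2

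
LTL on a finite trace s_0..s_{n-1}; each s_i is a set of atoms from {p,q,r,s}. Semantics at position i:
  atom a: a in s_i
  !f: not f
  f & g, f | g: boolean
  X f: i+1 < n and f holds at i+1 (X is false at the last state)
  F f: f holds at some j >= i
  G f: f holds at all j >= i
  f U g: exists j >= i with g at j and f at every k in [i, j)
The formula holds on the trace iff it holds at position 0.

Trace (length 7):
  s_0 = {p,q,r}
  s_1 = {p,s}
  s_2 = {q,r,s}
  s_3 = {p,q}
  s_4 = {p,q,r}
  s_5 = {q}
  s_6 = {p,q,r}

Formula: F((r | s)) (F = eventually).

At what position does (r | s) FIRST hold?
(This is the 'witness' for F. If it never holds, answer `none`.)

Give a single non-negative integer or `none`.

s_0={p,q,r}: (r | s)=True r=True s=False
s_1={p,s}: (r | s)=True r=False s=True
s_2={q,r,s}: (r | s)=True r=True s=True
s_3={p,q}: (r | s)=False r=False s=False
s_4={p,q,r}: (r | s)=True r=True s=False
s_5={q}: (r | s)=False r=False s=False
s_6={p,q,r}: (r | s)=True r=True s=False
F((r | s)) holds; first witness at position 0.

Answer: 0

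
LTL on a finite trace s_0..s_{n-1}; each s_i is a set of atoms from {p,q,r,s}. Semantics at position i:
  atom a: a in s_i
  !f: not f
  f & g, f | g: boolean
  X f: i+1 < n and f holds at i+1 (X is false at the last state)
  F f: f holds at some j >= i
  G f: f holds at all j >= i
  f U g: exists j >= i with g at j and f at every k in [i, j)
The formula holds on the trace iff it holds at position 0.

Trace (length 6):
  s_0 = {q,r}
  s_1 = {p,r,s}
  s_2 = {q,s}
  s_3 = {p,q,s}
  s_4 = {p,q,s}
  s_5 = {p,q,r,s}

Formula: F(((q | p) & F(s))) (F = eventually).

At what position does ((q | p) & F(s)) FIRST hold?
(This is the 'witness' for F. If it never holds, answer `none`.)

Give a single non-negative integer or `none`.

s_0={q,r}: ((q | p) & F(s))=True (q | p)=True q=True p=False F(s)=True s=False
s_1={p,r,s}: ((q | p) & F(s))=True (q | p)=True q=False p=True F(s)=True s=True
s_2={q,s}: ((q | p) & F(s))=True (q | p)=True q=True p=False F(s)=True s=True
s_3={p,q,s}: ((q | p) & F(s))=True (q | p)=True q=True p=True F(s)=True s=True
s_4={p,q,s}: ((q | p) & F(s))=True (q | p)=True q=True p=True F(s)=True s=True
s_5={p,q,r,s}: ((q | p) & F(s))=True (q | p)=True q=True p=True F(s)=True s=True
F(((q | p) & F(s))) holds; first witness at position 0.

Answer: 0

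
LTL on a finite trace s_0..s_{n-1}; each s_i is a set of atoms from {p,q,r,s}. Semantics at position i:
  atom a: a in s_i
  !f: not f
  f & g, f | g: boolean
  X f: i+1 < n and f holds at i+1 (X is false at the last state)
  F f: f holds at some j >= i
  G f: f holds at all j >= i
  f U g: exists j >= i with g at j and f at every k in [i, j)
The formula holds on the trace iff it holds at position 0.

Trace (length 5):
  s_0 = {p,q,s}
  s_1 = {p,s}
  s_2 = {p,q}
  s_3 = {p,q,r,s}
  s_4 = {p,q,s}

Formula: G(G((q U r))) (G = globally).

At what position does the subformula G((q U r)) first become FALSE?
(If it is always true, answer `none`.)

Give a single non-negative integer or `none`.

Answer: 0

Derivation:
s_0={p,q,s}: G((q U r))=False (q U r)=False q=True r=False
s_1={p,s}: G((q U r))=False (q U r)=False q=False r=False
s_2={p,q}: G((q U r))=False (q U r)=True q=True r=False
s_3={p,q,r,s}: G((q U r))=False (q U r)=True q=True r=True
s_4={p,q,s}: G((q U r))=False (q U r)=False q=True r=False
G(G((q U r))) holds globally = False
First violation at position 0.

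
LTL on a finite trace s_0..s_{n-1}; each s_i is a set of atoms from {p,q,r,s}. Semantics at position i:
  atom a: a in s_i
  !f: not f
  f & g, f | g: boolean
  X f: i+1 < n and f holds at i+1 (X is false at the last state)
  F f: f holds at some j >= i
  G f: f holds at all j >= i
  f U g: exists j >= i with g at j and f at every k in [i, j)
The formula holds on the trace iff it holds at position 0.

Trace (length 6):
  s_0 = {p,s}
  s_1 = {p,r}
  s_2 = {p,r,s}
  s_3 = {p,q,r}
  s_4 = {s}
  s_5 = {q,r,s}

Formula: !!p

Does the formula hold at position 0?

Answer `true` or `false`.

Answer: true

Derivation:
s_0={p,s}: !!p=True !p=False p=True
s_1={p,r}: !!p=True !p=False p=True
s_2={p,r,s}: !!p=True !p=False p=True
s_3={p,q,r}: !!p=True !p=False p=True
s_4={s}: !!p=False !p=True p=False
s_5={q,r,s}: !!p=False !p=True p=False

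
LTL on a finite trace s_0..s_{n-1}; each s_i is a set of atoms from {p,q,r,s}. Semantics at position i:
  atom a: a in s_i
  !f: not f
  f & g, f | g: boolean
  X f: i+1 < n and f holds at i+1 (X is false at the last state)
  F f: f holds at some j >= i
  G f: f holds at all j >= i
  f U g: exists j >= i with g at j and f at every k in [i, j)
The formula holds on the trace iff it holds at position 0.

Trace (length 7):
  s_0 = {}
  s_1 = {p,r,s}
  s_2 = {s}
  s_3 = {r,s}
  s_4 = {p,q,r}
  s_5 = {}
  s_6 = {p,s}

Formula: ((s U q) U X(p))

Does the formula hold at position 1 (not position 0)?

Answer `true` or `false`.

Answer: true

Derivation:
s_0={}: ((s U q) U X(p))=True (s U q)=False s=False q=False X(p)=True p=False
s_1={p,r,s}: ((s U q) U X(p))=True (s U q)=True s=True q=False X(p)=False p=True
s_2={s}: ((s U q) U X(p))=True (s U q)=True s=True q=False X(p)=False p=False
s_3={r,s}: ((s U q) U X(p))=True (s U q)=True s=True q=False X(p)=True p=False
s_4={p,q,r}: ((s U q) U X(p))=True (s U q)=True s=False q=True X(p)=False p=True
s_5={}: ((s U q) U X(p))=True (s U q)=False s=False q=False X(p)=True p=False
s_6={p,s}: ((s U q) U X(p))=False (s U q)=False s=True q=False X(p)=False p=True
Evaluating at position 1: result = True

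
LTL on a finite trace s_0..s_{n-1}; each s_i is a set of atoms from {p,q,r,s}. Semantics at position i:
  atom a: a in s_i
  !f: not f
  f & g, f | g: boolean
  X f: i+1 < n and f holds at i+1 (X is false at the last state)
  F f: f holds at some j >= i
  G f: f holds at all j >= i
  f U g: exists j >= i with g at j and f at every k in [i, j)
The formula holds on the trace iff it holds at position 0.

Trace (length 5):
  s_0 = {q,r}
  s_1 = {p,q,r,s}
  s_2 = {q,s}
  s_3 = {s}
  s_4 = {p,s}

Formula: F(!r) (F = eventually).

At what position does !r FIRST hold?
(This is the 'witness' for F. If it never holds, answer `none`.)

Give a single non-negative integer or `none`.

s_0={q,r}: !r=False r=True
s_1={p,q,r,s}: !r=False r=True
s_2={q,s}: !r=True r=False
s_3={s}: !r=True r=False
s_4={p,s}: !r=True r=False
F(!r) holds; first witness at position 2.

Answer: 2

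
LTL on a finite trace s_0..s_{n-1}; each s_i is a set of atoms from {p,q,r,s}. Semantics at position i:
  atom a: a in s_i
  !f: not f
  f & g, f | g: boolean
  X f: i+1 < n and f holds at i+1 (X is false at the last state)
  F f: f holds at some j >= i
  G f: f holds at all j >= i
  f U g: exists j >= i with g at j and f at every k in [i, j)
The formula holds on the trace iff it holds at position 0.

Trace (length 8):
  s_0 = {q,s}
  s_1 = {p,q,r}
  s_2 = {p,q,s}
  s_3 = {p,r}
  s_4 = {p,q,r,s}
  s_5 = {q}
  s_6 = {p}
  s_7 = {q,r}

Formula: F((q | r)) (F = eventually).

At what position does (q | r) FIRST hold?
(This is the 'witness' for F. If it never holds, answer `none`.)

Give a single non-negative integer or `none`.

s_0={q,s}: (q | r)=True q=True r=False
s_1={p,q,r}: (q | r)=True q=True r=True
s_2={p,q,s}: (q | r)=True q=True r=False
s_3={p,r}: (q | r)=True q=False r=True
s_4={p,q,r,s}: (q | r)=True q=True r=True
s_5={q}: (q | r)=True q=True r=False
s_6={p}: (q | r)=False q=False r=False
s_7={q,r}: (q | r)=True q=True r=True
F((q | r)) holds; first witness at position 0.

Answer: 0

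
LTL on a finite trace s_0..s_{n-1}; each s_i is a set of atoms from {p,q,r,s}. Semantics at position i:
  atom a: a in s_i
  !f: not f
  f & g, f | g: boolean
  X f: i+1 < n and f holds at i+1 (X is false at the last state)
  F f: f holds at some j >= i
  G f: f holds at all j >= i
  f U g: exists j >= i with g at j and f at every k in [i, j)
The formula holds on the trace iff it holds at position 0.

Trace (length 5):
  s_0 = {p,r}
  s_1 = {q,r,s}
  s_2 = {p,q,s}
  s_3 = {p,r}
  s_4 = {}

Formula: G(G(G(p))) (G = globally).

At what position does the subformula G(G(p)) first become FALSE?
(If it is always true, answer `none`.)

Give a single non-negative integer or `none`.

s_0={p,r}: G(G(p))=False G(p)=False p=True
s_1={q,r,s}: G(G(p))=False G(p)=False p=False
s_2={p,q,s}: G(G(p))=False G(p)=False p=True
s_3={p,r}: G(G(p))=False G(p)=False p=True
s_4={}: G(G(p))=False G(p)=False p=False
G(G(G(p))) holds globally = False
First violation at position 0.

Answer: 0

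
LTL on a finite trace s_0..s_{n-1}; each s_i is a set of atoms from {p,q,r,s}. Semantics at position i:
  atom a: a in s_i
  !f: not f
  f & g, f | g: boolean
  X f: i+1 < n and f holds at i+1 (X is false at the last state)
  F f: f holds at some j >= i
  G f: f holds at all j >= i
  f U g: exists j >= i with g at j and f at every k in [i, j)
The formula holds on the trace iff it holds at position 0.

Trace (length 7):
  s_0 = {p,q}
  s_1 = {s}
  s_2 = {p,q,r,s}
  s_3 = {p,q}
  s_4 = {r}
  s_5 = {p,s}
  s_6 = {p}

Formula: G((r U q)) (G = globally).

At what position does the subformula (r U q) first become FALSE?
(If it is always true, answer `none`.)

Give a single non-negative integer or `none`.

s_0={p,q}: (r U q)=True r=False q=True
s_1={s}: (r U q)=False r=False q=False
s_2={p,q,r,s}: (r U q)=True r=True q=True
s_3={p,q}: (r U q)=True r=False q=True
s_4={r}: (r U q)=False r=True q=False
s_5={p,s}: (r U q)=False r=False q=False
s_6={p}: (r U q)=False r=False q=False
G((r U q)) holds globally = False
First violation at position 1.

Answer: 1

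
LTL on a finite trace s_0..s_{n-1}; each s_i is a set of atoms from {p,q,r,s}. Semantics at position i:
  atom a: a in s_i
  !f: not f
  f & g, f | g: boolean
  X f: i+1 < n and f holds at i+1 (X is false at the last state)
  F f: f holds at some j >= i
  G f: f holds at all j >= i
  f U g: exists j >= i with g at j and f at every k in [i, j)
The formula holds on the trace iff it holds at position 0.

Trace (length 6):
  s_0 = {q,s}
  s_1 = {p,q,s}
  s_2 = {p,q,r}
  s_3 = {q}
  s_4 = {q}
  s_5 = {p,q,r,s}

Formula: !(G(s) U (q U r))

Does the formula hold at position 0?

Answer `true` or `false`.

s_0={q,s}: !(G(s) U (q U r))=False (G(s) U (q U r))=True G(s)=False s=True (q U r)=True q=True r=False
s_1={p,q,s}: !(G(s) U (q U r))=False (G(s) U (q U r))=True G(s)=False s=True (q U r)=True q=True r=False
s_2={p,q,r}: !(G(s) U (q U r))=False (G(s) U (q U r))=True G(s)=False s=False (q U r)=True q=True r=True
s_3={q}: !(G(s) U (q U r))=False (G(s) U (q U r))=True G(s)=False s=False (q U r)=True q=True r=False
s_4={q}: !(G(s) U (q U r))=False (G(s) U (q U r))=True G(s)=False s=False (q U r)=True q=True r=False
s_5={p,q,r,s}: !(G(s) U (q U r))=False (G(s) U (q U r))=True G(s)=True s=True (q U r)=True q=True r=True

Answer: false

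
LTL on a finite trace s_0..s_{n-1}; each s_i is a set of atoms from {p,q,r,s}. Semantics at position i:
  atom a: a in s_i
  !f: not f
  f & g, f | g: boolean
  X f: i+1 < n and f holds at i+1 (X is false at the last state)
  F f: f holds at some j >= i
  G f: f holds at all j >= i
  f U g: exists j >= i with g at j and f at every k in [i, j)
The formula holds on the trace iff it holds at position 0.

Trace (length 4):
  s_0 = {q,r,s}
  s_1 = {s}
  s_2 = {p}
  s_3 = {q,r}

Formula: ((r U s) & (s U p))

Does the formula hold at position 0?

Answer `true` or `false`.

s_0={q,r,s}: ((r U s) & (s U p))=True (r U s)=True r=True s=True (s U p)=True p=False
s_1={s}: ((r U s) & (s U p))=True (r U s)=True r=False s=True (s U p)=True p=False
s_2={p}: ((r U s) & (s U p))=False (r U s)=False r=False s=False (s U p)=True p=True
s_3={q,r}: ((r U s) & (s U p))=False (r U s)=False r=True s=False (s U p)=False p=False

Answer: true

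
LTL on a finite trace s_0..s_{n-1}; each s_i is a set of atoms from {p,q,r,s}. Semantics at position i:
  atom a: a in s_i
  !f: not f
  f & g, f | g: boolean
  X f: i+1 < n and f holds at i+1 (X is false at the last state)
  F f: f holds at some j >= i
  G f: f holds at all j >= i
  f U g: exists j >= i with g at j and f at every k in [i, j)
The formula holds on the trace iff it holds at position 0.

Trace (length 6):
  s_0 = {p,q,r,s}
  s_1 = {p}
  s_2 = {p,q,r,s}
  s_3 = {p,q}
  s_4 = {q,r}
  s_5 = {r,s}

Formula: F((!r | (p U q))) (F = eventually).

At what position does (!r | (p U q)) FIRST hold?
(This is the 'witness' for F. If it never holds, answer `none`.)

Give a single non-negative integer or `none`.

s_0={p,q,r,s}: (!r | (p U q))=True !r=False r=True (p U q)=True p=True q=True
s_1={p}: (!r | (p U q))=True !r=True r=False (p U q)=True p=True q=False
s_2={p,q,r,s}: (!r | (p U q))=True !r=False r=True (p U q)=True p=True q=True
s_3={p,q}: (!r | (p U q))=True !r=True r=False (p U q)=True p=True q=True
s_4={q,r}: (!r | (p U q))=True !r=False r=True (p U q)=True p=False q=True
s_5={r,s}: (!r | (p U q))=False !r=False r=True (p U q)=False p=False q=False
F((!r | (p U q))) holds; first witness at position 0.

Answer: 0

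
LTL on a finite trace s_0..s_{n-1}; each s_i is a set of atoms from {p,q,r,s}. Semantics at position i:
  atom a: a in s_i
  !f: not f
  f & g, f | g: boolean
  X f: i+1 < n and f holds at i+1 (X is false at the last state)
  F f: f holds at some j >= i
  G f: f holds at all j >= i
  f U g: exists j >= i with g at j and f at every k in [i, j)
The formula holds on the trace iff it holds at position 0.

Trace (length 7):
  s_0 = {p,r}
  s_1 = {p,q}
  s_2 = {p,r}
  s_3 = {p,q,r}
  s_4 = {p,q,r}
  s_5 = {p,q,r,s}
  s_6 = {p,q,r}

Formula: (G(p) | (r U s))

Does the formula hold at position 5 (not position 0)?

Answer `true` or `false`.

s_0={p,r}: (G(p) | (r U s))=True G(p)=True p=True (r U s)=False r=True s=False
s_1={p,q}: (G(p) | (r U s))=True G(p)=True p=True (r U s)=False r=False s=False
s_2={p,r}: (G(p) | (r U s))=True G(p)=True p=True (r U s)=True r=True s=False
s_3={p,q,r}: (G(p) | (r U s))=True G(p)=True p=True (r U s)=True r=True s=False
s_4={p,q,r}: (G(p) | (r U s))=True G(p)=True p=True (r U s)=True r=True s=False
s_5={p,q,r,s}: (G(p) | (r U s))=True G(p)=True p=True (r U s)=True r=True s=True
s_6={p,q,r}: (G(p) | (r U s))=True G(p)=True p=True (r U s)=False r=True s=False
Evaluating at position 5: result = True

Answer: true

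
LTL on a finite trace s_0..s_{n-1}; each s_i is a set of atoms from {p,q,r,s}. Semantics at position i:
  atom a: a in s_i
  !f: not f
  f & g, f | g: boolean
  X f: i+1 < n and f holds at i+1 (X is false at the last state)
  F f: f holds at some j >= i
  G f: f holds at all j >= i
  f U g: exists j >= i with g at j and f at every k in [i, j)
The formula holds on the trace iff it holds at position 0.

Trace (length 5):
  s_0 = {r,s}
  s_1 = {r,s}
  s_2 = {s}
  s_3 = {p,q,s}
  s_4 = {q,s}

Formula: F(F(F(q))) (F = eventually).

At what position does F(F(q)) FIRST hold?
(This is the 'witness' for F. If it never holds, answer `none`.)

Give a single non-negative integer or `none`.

s_0={r,s}: F(F(q))=True F(q)=True q=False
s_1={r,s}: F(F(q))=True F(q)=True q=False
s_2={s}: F(F(q))=True F(q)=True q=False
s_3={p,q,s}: F(F(q))=True F(q)=True q=True
s_4={q,s}: F(F(q))=True F(q)=True q=True
F(F(F(q))) holds; first witness at position 0.

Answer: 0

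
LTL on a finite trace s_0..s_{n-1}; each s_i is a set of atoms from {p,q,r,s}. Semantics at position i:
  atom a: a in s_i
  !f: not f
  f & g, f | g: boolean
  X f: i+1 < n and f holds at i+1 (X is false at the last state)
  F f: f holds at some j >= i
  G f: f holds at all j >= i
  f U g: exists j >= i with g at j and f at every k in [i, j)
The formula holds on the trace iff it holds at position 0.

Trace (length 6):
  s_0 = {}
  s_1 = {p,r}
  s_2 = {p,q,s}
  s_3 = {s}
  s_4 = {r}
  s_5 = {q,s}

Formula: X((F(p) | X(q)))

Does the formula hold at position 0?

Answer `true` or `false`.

s_0={}: X((F(p) | X(q)))=True (F(p) | X(q))=True F(p)=True p=False X(q)=False q=False
s_1={p,r}: X((F(p) | X(q)))=True (F(p) | X(q))=True F(p)=True p=True X(q)=True q=False
s_2={p,q,s}: X((F(p) | X(q)))=False (F(p) | X(q))=True F(p)=True p=True X(q)=False q=True
s_3={s}: X((F(p) | X(q)))=True (F(p) | X(q))=False F(p)=False p=False X(q)=False q=False
s_4={r}: X((F(p) | X(q)))=False (F(p) | X(q))=True F(p)=False p=False X(q)=True q=False
s_5={q,s}: X((F(p) | X(q)))=False (F(p) | X(q))=False F(p)=False p=False X(q)=False q=True

Answer: true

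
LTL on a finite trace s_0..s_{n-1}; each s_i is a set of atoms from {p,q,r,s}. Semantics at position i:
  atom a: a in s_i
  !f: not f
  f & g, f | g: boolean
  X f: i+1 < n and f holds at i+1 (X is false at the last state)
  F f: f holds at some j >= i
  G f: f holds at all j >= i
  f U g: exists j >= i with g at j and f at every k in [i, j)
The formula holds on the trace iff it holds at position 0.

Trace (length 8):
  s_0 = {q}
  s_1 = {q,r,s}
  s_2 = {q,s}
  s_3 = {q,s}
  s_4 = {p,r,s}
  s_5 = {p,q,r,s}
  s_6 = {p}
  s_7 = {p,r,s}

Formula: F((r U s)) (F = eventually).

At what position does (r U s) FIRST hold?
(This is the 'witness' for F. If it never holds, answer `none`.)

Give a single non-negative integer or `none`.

Answer: 1

Derivation:
s_0={q}: (r U s)=False r=False s=False
s_1={q,r,s}: (r U s)=True r=True s=True
s_2={q,s}: (r U s)=True r=False s=True
s_3={q,s}: (r U s)=True r=False s=True
s_4={p,r,s}: (r U s)=True r=True s=True
s_5={p,q,r,s}: (r U s)=True r=True s=True
s_6={p}: (r U s)=False r=False s=False
s_7={p,r,s}: (r U s)=True r=True s=True
F((r U s)) holds; first witness at position 1.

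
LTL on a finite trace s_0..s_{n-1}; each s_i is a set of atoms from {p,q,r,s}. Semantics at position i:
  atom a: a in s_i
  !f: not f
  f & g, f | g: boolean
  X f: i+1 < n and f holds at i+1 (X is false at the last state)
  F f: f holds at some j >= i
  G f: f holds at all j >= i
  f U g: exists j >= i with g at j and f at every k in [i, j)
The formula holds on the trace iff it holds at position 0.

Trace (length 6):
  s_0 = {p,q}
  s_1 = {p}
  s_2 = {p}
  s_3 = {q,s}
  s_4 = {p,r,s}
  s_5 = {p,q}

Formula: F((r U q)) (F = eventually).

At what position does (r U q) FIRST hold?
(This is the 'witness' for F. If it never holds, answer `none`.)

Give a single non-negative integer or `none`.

s_0={p,q}: (r U q)=True r=False q=True
s_1={p}: (r U q)=False r=False q=False
s_2={p}: (r U q)=False r=False q=False
s_3={q,s}: (r U q)=True r=False q=True
s_4={p,r,s}: (r U q)=True r=True q=False
s_5={p,q}: (r U q)=True r=False q=True
F((r U q)) holds; first witness at position 0.

Answer: 0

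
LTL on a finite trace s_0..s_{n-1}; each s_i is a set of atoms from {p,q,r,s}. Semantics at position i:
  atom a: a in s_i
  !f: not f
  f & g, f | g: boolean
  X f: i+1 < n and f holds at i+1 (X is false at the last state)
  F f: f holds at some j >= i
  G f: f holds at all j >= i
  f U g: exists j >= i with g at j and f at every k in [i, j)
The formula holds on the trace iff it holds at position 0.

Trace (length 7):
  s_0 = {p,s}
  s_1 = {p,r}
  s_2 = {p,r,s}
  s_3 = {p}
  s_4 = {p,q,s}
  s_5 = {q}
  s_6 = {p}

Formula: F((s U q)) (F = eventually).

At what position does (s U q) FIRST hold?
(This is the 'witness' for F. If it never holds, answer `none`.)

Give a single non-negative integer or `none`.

Answer: 4

Derivation:
s_0={p,s}: (s U q)=False s=True q=False
s_1={p,r}: (s U q)=False s=False q=False
s_2={p,r,s}: (s U q)=False s=True q=False
s_3={p}: (s U q)=False s=False q=False
s_4={p,q,s}: (s U q)=True s=True q=True
s_5={q}: (s U q)=True s=False q=True
s_6={p}: (s U q)=False s=False q=False
F((s U q)) holds; first witness at position 4.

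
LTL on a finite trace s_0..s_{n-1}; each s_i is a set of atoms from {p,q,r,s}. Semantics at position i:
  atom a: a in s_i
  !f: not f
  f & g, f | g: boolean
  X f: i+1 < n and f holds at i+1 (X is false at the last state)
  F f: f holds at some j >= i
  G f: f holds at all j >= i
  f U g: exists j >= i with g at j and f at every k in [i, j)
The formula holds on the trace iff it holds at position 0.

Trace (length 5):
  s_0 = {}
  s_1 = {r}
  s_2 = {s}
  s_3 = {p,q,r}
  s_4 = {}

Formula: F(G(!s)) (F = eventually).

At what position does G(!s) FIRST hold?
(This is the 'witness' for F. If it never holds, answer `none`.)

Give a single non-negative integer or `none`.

s_0={}: G(!s)=False !s=True s=False
s_1={r}: G(!s)=False !s=True s=False
s_2={s}: G(!s)=False !s=False s=True
s_3={p,q,r}: G(!s)=True !s=True s=False
s_4={}: G(!s)=True !s=True s=False
F(G(!s)) holds; first witness at position 3.

Answer: 3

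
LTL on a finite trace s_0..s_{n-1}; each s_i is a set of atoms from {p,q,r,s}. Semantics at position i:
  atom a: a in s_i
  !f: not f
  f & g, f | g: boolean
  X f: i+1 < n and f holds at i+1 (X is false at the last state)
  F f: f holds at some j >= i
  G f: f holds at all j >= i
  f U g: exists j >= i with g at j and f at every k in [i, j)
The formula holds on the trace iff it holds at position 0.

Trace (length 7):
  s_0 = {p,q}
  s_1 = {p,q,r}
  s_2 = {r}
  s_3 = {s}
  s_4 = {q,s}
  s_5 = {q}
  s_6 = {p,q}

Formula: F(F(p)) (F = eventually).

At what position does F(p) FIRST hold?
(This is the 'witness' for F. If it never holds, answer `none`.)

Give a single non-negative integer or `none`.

s_0={p,q}: F(p)=True p=True
s_1={p,q,r}: F(p)=True p=True
s_2={r}: F(p)=True p=False
s_3={s}: F(p)=True p=False
s_4={q,s}: F(p)=True p=False
s_5={q}: F(p)=True p=False
s_6={p,q}: F(p)=True p=True
F(F(p)) holds; first witness at position 0.

Answer: 0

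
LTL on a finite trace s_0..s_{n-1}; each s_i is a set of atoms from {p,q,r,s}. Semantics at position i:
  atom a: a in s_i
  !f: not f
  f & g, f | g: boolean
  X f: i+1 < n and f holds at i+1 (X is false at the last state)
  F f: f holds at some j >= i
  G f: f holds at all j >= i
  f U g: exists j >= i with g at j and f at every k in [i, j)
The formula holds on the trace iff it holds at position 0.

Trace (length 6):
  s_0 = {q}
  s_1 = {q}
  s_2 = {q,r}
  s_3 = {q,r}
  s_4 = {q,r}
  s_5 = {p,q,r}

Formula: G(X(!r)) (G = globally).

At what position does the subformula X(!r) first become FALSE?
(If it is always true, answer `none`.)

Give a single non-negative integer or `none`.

s_0={q}: X(!r)=True !r=True r=False
s_1={q}: X(!r)=False !r=True r=False
s_2={q,r}: X(!r)=False !r=False r=True
s_3={q,r}: X(!r)=False !r=False r=True
s_4={q,r}: X(!r)=False !r=False r=True
s_5={p,q,r}: X(!r)=False !r=False r=True
G(X(!r)) holds globally = False
First violation at position 1.

Answer: 1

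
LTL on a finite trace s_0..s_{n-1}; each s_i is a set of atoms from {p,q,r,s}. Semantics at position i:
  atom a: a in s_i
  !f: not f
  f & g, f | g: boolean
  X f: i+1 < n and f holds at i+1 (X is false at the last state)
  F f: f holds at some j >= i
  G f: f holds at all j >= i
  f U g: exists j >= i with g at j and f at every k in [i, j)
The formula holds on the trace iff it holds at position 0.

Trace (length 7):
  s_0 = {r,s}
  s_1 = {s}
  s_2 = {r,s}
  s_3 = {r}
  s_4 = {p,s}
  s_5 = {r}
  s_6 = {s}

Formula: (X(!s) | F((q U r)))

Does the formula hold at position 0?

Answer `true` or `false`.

Answer: true

Derivation:
s_0={r,s}: (X(!s) | F((q U r)))=True X(!s)=False !s=False s=True F((q U r))=True (q U r)=True q=False r=True
s_1={s}: (X(!s) | F((q U r)))=True X(!s)=False !s=False s=True F((q U r))=True (q U r)=False q=False r=False
s_2={r,s}: (X(!s) | F((q U r)))=True X(!s)=True !s=False s=True F((q U r))=True (q U r)=True q=False r=True
s_3={r}: (X(!s) | F((q U r)))=True X(!s)=False !s=True s=False F((q U r))=True (q U r)=True q=False r=True
s_4={p,s}: (X(!s) | F((q U r)))=True X(!s)=True !s=False s=True F((q U r))=True (q U r)=False q=False r=False
s_5={r}: (X(!s) | F((q U r)))=True X(!s)=False !s=True s=False F((q U r))=True (q U r)=True q=False r=True
s_6={s}: (X(!s) | F((q U r)))=False X(!s)=False !s=False s=True F((q U r))=False (q U r)=False q=False r=False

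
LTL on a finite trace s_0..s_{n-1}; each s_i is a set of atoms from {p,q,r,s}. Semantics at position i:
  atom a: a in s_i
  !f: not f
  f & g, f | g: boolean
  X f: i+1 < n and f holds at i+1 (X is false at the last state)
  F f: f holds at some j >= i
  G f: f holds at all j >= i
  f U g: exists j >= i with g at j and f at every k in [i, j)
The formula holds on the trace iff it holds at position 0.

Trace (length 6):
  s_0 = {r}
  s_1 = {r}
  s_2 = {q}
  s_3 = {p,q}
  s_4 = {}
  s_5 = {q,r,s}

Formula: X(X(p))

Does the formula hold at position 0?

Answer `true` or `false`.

s_0={r}: X(X(p))=False X(p)=False p=False
s_1={r}: X(X(p))=True X(p)=False p=False
s_2={q}: X(X(p))=False X(p)=True p=False
s_3={p,q}: X(X(p))=False X(p)=False p=True
s_4={}: X(X(p))=False X(p)=False p=False
s_5={q,r,s}: X(X(p))=False X(p)=False p=False

Answer: false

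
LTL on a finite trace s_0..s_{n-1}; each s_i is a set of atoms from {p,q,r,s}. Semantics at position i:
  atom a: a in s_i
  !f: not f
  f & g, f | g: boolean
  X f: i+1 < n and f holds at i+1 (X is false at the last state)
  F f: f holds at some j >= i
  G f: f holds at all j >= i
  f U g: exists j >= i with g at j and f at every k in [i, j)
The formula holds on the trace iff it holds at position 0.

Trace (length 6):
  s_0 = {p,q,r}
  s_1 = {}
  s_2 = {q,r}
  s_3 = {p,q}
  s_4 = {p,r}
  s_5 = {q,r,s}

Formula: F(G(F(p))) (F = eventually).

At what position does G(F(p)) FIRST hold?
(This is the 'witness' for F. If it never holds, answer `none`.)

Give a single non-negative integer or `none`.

Answer: none

Derivation:
s_0={p,q,r}: G(F(p))=False F(p)=True p=True
s_1={}: G(F(p))=False F(p)=True p=False
s_2={q,r}: G(F(p))=False F(p)=True p=False
s_3={p,q}: G(F(p))=False F(p)=True p=True
s_4={p,r}: G(F(p))=False F(p)=True p=True
s_5={q,r,s}: G(F(p))=False F(p)=False p=False
F(G(F(p))) does not hold (no witness exists).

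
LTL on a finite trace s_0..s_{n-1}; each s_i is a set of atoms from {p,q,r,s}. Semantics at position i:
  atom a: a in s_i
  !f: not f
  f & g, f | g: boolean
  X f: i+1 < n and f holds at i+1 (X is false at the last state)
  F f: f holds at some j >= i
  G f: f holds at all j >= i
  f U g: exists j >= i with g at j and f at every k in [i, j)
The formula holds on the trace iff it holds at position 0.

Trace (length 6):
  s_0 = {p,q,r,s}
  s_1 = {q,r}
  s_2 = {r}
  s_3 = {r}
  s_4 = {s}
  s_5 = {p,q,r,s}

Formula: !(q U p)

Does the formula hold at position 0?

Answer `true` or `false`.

s_0={p,q,r,s}: !(q U p)=False (q U p)=True q=True p=True
s_1={q,r}: !(q U p)=True (q U p)=False q=True p=False
s_2={r}: !(q U p)=True (q U p)=False q=False p=False
s_3={r}: !(q U p)=True (q U p)=False q=False p=False
s_4={s}: !(q U p)=True (q U p)=False q=False p=False
s_5={p,q,r,s}: !(q U p)=False (q U p)=True q=True p=True

Answer: false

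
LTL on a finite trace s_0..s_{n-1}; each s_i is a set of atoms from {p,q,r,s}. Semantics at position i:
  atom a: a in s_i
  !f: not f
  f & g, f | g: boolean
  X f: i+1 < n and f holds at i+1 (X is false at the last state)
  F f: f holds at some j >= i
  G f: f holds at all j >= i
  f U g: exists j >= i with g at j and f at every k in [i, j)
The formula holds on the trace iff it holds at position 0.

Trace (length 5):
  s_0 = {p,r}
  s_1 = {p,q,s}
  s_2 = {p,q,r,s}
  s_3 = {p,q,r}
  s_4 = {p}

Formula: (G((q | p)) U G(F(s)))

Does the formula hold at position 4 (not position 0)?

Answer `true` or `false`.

Answer: false

Derivation:
s_0={p,r}: (G((q | p)) U G(F(s)))=False G((q | p))=True (q | p)=True q=False p=True G(F(s))=False F(s)=True s=False
s_1={p,q,s}: (G((q | p)) U G(F(s)))=False G((q | p))=True (q | p)=True q=True p=True G(F(s))=False F(s)=True s=True
s_2={p,q,r,s}: (G((q | p)) U G(F(s)))=False G((q | p))=True (q | p)=True q=True p=True G(F(s))=False F(s)=True s=True
s_3={p,q,r}: (G((q | p)) U G(F(s)))=False G((q | p))=True (q | p)=True q=True p=True G(F(s))=False F(s)=False s=False
s_4={p}: (G((q | p)) U G(F(s)))=False G((q | p))=True (q | p)=True q=False p=True G(F(s))=False F(s)=False s=False
Evaluating at position 4: result = False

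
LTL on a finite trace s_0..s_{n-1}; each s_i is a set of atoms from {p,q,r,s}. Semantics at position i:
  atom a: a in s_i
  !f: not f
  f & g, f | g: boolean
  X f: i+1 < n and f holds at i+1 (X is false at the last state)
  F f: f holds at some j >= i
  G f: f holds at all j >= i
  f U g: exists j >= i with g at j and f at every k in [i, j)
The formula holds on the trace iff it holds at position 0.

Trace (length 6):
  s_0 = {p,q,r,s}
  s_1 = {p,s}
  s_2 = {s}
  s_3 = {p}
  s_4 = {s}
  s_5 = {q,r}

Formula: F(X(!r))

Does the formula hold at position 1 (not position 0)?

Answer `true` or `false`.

s_0={p,q,r,s}: F(X(!r))=True X(!r)=True !r=False r=True
s_1={p,s}: F(X(!r))=True X(!r)=True !r=True r=False
s_2={s}: F(X(!r))=True X(!r)=True !r=True r=False
s_3={p}: F(X(!r))=True X(!r)=True !r=True r=False
s_4={s}: F(X(!r))=False X(!r)=False !r=True r=False
s_5={q,r}: F(X(!r))=False X(!r)=False !r=False r=True
Evaluating at position 1: result = True

Answer: true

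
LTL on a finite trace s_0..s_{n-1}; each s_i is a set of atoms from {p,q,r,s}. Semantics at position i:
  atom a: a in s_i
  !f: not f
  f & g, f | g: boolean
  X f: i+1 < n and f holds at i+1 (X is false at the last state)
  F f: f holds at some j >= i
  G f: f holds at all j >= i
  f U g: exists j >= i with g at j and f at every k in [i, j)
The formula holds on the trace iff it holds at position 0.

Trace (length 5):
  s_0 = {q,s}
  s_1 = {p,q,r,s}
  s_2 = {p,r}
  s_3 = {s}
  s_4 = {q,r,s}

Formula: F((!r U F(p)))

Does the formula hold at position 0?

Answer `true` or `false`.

s_0={q,s}: F((!r U F(p)))=True (!r U F(p))=True !r=True r=False F(p)=True p=False
s_1={p,q,r,s}: F((!r U F(p)))=True (!r U F(p))=True !r=False r=True F(p)=True p=True
s_2={p,r}: F((!r U F(p)))=True (!r U F(p))=True !r=False r=True F(p)=True p=True
s_3={s}: F((!r U F(p)))=False (!r U F(p))=False !r=True r=False F(p)=False p=False
s_4={q,r,s}: F((!r U F(p)))=False (!r U F(p))=False !r=False r=True F(p)=False p=False

Answer: true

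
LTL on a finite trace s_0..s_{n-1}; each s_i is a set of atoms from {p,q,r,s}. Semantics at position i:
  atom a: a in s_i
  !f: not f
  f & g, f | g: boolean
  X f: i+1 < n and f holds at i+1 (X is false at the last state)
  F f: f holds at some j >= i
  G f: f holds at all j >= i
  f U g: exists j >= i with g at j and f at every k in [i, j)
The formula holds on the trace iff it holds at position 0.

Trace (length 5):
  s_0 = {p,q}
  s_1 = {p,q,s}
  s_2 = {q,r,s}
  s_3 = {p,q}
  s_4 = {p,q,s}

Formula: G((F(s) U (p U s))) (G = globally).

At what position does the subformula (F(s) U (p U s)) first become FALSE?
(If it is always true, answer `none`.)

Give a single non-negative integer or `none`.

s_0={p,q}: (F(s) U (p U s))=True F(s)=True s=False (p U s)=True p=True
s_1={p,q,s}: (F(s) U (p U s))=True F(s)=True s=True (p U s)=True p=True
s_2={q,r,s}: (F(s) U (p U s))=True F(s)=True s=True (p U s)=True p=False
s_3={p,q}: (F(s) U (p U s))=True F(s)=True s=False (p U s)=True p=True
s_4={p,q,s}: (F(s) U (p U s))=True F(s)=True s=True (p U s)=True p=True
G((F(s) U (p U s))) holds globally = True
No violation — formula holds at every position.

Answer: none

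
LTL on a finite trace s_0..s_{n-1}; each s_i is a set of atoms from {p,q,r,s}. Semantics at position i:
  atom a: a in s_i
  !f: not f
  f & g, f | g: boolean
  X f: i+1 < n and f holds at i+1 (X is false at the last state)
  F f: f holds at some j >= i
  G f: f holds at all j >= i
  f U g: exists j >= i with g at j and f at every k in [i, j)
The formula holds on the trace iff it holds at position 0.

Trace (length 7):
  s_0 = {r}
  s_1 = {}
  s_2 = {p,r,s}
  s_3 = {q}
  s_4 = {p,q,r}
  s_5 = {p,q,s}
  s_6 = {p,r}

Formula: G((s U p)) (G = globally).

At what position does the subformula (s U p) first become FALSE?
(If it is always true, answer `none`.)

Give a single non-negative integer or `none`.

Answer: 0

Derivation:
s_0={r}: (s U p)=False s=False p=False
s_1={}: (s U p)=False s=False p=False
s_2={p,r,s}: (s U p)=True s=True p=True
s_3={q}: (s U p)=False s=False p=False
s_4={p,q,r}: (s U p)=True s=False p=True
s_5={p,q,s}: (s U p)=True s=True p=True
s_6={p,r}: (s U p)=True s=False p=True
G((s U p)) holds globally = False
First violation at position 0.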